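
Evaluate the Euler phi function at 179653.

167904

Factor: 179653 = 23 · 73 · 107.
φ(179653) = (23−1) · (73−1) · (107−1) = 22 · 72 · 106 = 167904.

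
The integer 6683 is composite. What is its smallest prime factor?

6683 is odd.
Digit sum 23, not divisible by 3.
Ends in 3: not divisible by 5.
7: 6683 = 7·954 + 5
11: 6683 = 11·607 + 6
13: 6683 = 13·514 + 1
17: 6683 = 17·393 + 2
19: 6683 = 19·351 + 14
23: 6683 = 23·290 + 13
29: 6683 = 29·230 + 13
31: 6683 = 31·215 + 18
37: 6683 = 37·180 + 23
41: 6683 = 41·163

41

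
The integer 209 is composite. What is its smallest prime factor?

11

209 is odd.
Digit sum 11, not divisible by 3.
Ends in 9: not divisible by 5.
7: 209 = 7·29 + 6
11: 209 = 11·19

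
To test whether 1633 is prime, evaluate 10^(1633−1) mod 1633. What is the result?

10^1 ≡ 10 (mod 1633)
10^2 ≡ 10^2 = 100 ≡ 100 (mod 1633)
10^4 ≡ 100^2 = 10000 ≡ 202 (mod 1633)
10^8 ≡ 202^2 = 40804 ≡ 1612 (mod 1633)
10^16 ≡ 1612^2 = 2598544 ≡ 441 (mod 1633)
10^32 ≡ 441^2 = 194481 ≡ 154 (mod 1633)
10^64 ≡ 154^2 = 23716 ≡ 854 (mod 1633)
10^128 ≡ 854^2 = 729316 ≡ 998 (mod 1633)
10^256 ≡ 998^2 = 996004 ≡ 1507 (mod 1633)
10^512 ≡ 1507^2 = 2271049 ≡ 1179 (mod 1633)
10^1024 ≡ 1179^2 = 1390041 ≡ 358 (mod 1633)
1632 = 1024 + 512 + 64 + 32 in binary powers of 2.
So 10^1632 ≡ 358 · 1179 · 854 · 154 ≡ 1605 (mod 1633).
Since 1605 ≠ 1, base 10 is a Fermat witness: 1633 is composite.

1605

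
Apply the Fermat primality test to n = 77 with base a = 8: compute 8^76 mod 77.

36

8^1 ≡ 8 (mod 77)
8^2 ≡ 8^2 = 64 ≡ 64 (mod 77)
8^4 ≡ 64^2 = 4096 ≡ 15 (mod 77)
8^8 ≡ 15^2 = 225 ≡ 71 (mod 77)
8^16 ≡ 71^2 = 5041 ≡ 36 (mod 77)
8^32 ≡ 36^2 = 1296 ≡ 64 (mod 77)
8^64 ≡ 64^2 = 4096 ≡ 15 (mod 77)
76 = 64 + 8 + 4 in binary powers of 2.
So 8^76 ≡ 15 · 71 · 15 ≡ 36 (mod 77).
Since 36 ≠ 1, base 8 is a Fermat witness: 77 is composite.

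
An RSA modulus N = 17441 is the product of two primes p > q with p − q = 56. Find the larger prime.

163

Since p = q + 56, we have 17441 = q(q + 56), so q² + 56q − 17441 = 0.
Discriminant: 56² + 4·17441 = 3136 + 69764 = 72900; √72900 = 270.
q = (−56 + 270)/2 = 107, and p = q + 56 = 163.
Check: 107 · 163 = 17441.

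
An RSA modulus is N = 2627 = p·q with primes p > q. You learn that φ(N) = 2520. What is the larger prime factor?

71

φ(n) = (p−1)(q−1) = n − (p+q) + 1, so p + q = 2627 − 2520 + 1 = 108.
p and q are the roots of t² − 108t + 2627 = 0.
Discriminant: 108² − 4·2627 = 11664 − 10508 = 1156; √1156 = 34.
q = (108 − 34)/2 = 37, p = (108 + 34)/2 = 71.
Check: 37 · 71 = 2627.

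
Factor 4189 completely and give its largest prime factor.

71

4189 = 59 · 71
71 is prime.
So 4189 = 59 · 71; the largest prime factor is 71.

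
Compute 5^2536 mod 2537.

5^1 ≡ 5 (mod 2537)
5^2 ≡ 5^2 = 25 ≡ 25 (mod 2537)
5^4 ≡ 25^2 = 625 ≡ 625 (mod 2537)
5^8 ≡ 625^2 = 390625 ≡ 2464 (mod 2537)
5^16 ≡ 2464^2 = 6071296 ≡ 255 (mod 2537)
5^32 ≡ 255^2 = 65025 ≡ 1600 (mod 2537)
5^64 ≡ 1600^2 = 2560000 ≡ 167 (mod 2537)
5^128 ≡ 167^2 = 27889 ≡ 2519 (mod 2537)
5^256 ≡ 2519^2 = 6345361 ≡ 324 (mod 2537)
5^512 ≡ 324^2 = 104976 ≡ 959 (mod 2537)
5^1024 ≡ 959^2 = 919681 ≡ 1287 (mod 2537)
5^2048 ≡ 1287^2 = 1656369 ≡ 2245 (mod 2537)
2536 = 2048 + 256 + 128 + 64 + 32 + 8 in binary powers of 2.
So 5^2536 ≡ 2245 · 324 · 2519 · 167 · 1600 · 2464 ≡ 1975 (mod 2537).
Since 1975 ≠ 1, base 5 is a Fermat witness: 2537 is composite.

1975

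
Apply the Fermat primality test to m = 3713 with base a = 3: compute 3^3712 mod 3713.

3^1 ≡ 3 (mod 3713)
3^2 ≡ 3^2 = 9 ≡ 9 (mod 3713)
3^4 ≡ 9^2 = 81 ≡ 81 (mod 3713)
3^8 ≡ 81^2 = 6561 ≡ 2848 (mod 3713)
3^16 ≡ 2848^2 = 8111104 ≡ 1912 (mod 3713)
3^32 ≡ 1912^2 = 3655744 ≡ 2152 (mod 3713)
3^64 ≡ 2152^2 = 4631104 ≡ 993 (mod 3713)
3^128 ≡ 993^2 = 986049 ≡ 2104 (mod 3713)
3^256 ≡ 2104^2 = 4426816 ≡ 920 (mod 3713)
3^512 ≡ 920^2 = 846400 ≡ 3549 (mod 3713)
3^1024 ≡ 3549^2 = 12595401 ≡ 905 (mod 3713)
3^2048 ≡ 905^2 = 819025 ≡ 2165 (mod 3713)
3712 = 2048 + 1024 + 512 + 128 in binary powers of 2.
So 3^3712 ≡ 2165 · 905 · 3549 · 2104 ≡ 1447 (mod 3713).
Since 1447 ≠ 1, base 3 is a Fermat witness: 3713 is composite.

1447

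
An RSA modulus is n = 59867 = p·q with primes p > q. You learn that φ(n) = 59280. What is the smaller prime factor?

φ(n) = (p−1)(q−1) = n − (p+q) + 1, so p + q = 59867 − 59280 + 1 = 588.
p and q are the roots of t² − 588t + 59867 = 0.
Discriminant: 588² − 4·59867 = 345744 − 239468 = 106276; √106276 = 326.
q = (588 − 326)/2 = 131, p = (588 + 326)/2 = 457.
Check: 131 · 457 = 59867.

131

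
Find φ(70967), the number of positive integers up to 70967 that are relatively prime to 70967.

63648

Factor: 70967 = 13 · 53 · 103.
φ(70967) = (13−1) · (53−1) · (103−1) = 12 · 52 · 102 = 63648.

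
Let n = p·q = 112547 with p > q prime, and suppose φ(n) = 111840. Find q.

241

φ(n) = (p−1)(q−1) = n − (p+q) + 1, so p + q = 112547 − 111840 + 1 = 708.
p and q are the roots of t² − 708t + 112547 = 0.
Discriminant: 708² − 4·112547 = 501264 − 450188 = 51076; √51076 = 226.
q = (708 − 226)/2 = 241, p = (708 + 226)/2 = 467.
Check: 241 · 467 = 112547.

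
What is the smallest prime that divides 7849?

47

7849 is odd.
Digit sum 28, not divisible by 3.
Ends in 9: not divisible by 5.
7: 7849 = 7·1121 + 2
11: 7849 = 11·713 + 6
13: 7849 = 13·603 + 10
17: 7849 = 17·461 + 12
19: 7849 = 19·413 + 2
23: 7849 = 23·341 + 6
29: 7849 = 29·270 + 19
31: 7849 = 31·253 + 6
37: 7849 = 37·212 + 5
41: 7849 = 41·191 + 18
43: 7849 = 43·182 + 23
47: 7849 = 47·167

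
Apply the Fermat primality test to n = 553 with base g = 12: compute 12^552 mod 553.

337

12^1 ≡ 12 (mod 553)
12^2 ≡ 12^2 = 144 ≡ 144 (mod 553)
12^4 ≡ 144^2 = 20736 ≡ 275 (mod 553)
12^8 ≡ 275^2 = 75625 ≡ 417 (mod 553)
12^16 ≡ 417^2 = 173889 ≡ 247 (mod 553)
12^32 ≡ 247^2 = 61009 ≡ 179 (mod 553)
12^64 ≡ 179^2 = 32041 ≡ 520 (mod 553)
12^128 ≡ 520^2 = 270400 ≡ 536 (mod 553)
12^256 ≡ 536^2 = 287296 ≡ 289 (mod 553)
12^512 ≡ 289^2 = 83521 ≡ 18 (mod 553)
552 = 512 + 32 + 8 in binary powers of 2.
So 12^552 ≡ 18 · 179 · 417 ≡ 337 (mod 553).
Since 337 ≠ 1, base 12 is a Fermat witness: 553 is composite.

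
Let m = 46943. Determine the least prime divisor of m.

46943 is odd.
Digit sum 26, not divisible by 3.
Ends in 3: not divisible by 5.
7: 46943 = 7·6706 + 1
11: 46943 = 11·4267 + 6
13: 46943 = 13·3611

13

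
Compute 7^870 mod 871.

7^1 ≡ 7 (mod 871)
7^2 ≡ 7^2 = 49 ≡ 49 (mod 871)
7^4 ≡ 49^2 = 2401 ≡ 659 (mod 871)
7^8 ≡ 659^2 = 434281 ≡ 523 (mod 871)
7^16 ≡ 523^2 = 273529 ≡ 35 (mod 871)
7^32 ≡ 35^2 = 1225 ≡ 354 (mod 871)
7^64 ≡ 354^2 = 125316 ≡ 763 (mod 871)
7^128 ≡ 763^2 = 582169 ≡ 341 (mod 871)
7^256 ≡ 341^2 = 116281 ≡ 438 (mod 871)
7^512 ≡ 438^2 = 191844 ≡ 224 (mod 871)
870 = 512 + 256 + 64 + 32 + 4 + 2 in binary powers of 2.
So 7^870 ≡ 224 · 438 · 763 · 354 · 659 · 49 ≡ 545 (mod 871).
Since 545 ≠ 1, base 7 is a Fermat witness: 871 is composite.

545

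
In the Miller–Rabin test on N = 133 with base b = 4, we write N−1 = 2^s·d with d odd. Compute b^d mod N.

106

133 − 1 = 132 = 2^2 · 33, so d = 33.
4^1 ≡ 4 (mod 133)
4^2 ≡ 4^2 = 16 ≡ 16 (mod 133)
4^4 ≡ 16^2 = 256 ≡ 123 (mod 133)
4^8 ≡ 123^2 = 15129 ≡ 100 (mod 133)
4^16 ≡ 100^2 = 10000 ≡ 25 (mod 133)
4^32 ≡ 25^2 = 625 ≡ 93 (mod 133)
33 = 32 + 1 in binary powers of 2.
So 4^33 ≡ 93 · 4 ≡ 106 (mod 133).
Squaring chain: 106 → 64; never reaches −1, so base 4 is a Miller–Rabin witness that 133 is composite.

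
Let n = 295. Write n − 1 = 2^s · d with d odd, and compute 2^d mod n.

295 − 1 = 294 = 2^1 · 147, so d = 147.
2^1 ≡ 2 (mod 295)
2^2 ≡ 2^2 = 4 ≡ 4 (mod 295)
2^4 ≡ 4^2 = 16 ≡ 16 (mod 295)
2^8 ≡ 16^2 = 256 ≡ 256 (mod 295)
2^16 ≡ 256^2 = 65536 ≡ 46 (mod 295)
2^32 ≡ 46^2 = 2116 ≡ 51 (mod 295)
2^64 ≡ 51^2 = 2601 ≡ 241 (mod 295)
2^128 ≡ 241^2 = 58081 ≡ 261 (mod 295)
147 = 128 + 16 + 2 + 1 in binary powers of 2.
So 2^147 ≡ 261 · 46 · 4 · 2 ≡ 173 (mod 295).
Squaring chain: 173; never reaches −1, so base 2 is a Miller–Rabin witness that 295 is composite.

173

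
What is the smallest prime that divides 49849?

49849 is odd.
Digit sum 34, not divisible by 3.
Ends in 9: not divisible by 5.
7: 49849 = 7·7121 + 2
11: 49849 = 11·4531 + 8
13: 49849 = 13·3834 + 7
17: 49849 = 17·2932 + 5
19: 49849 = 19·2623 + 12
23: 49849 = 23·2167 + 8
29: 49849 = 29·1718 + 27
31: 49849 = 31·1608 + 1
37: 49849 = 37·1347 + 10
41: 49849 = 41·1215 + 34
43: 49849 = 43·1159 + 12
47: 49849 = 47·1060 + 29
53: 49849 = 53·940 + 29
59: 49849 = 59·844 + 53
61: 49849 = 61·817 + 12
67: 49849 = 67·744 + 1
71: 49849 = 71·702 + 7
73: 49849 = 73·682 + 63
79: 49849 = 79·631

79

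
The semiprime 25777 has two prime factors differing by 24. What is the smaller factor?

149

Since p = q + 24, we have 25777 = q(q + 24), so q² + 24q − 25777 = 0.
Discriminant: 24² + 4·25777 = 576 + 103108 = 103684; √103684 = 322.
q = (−24 + 322)/2 = 149, and p = q + 24 = 173.
Check: 149 · 173 = 25777.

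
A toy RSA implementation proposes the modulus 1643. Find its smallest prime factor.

31

1643 is odd.
Digit sum 14, not divisible by 3.
Ends in 3: not divisible by 5.
7: 1643 = 7·234 + 5
11: 1643 = 11·149 + 4
13: 1643 = 13·126 + 5
17: 1643 = 17·96 + 11
19: 1643 = 19·86 + 9
23: 1643 = 23·71 + 10
29: 1643 = 29·56 + 19
31: 1643 = 31·53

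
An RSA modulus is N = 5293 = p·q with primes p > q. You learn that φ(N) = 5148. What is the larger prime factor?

79

φ(n) = (p−1)(q−1) = n − (p+q) + 1, so p + q = 5293 − 5148 + 1 = 146.
p and q are the roots of t² − 146t + 5293 = 0.
Discriminant: 146² − 4·5293 = 21316 − 21172 = 144; √144 = 12.
q = (146 − 12)/2 = 67, p = (146 + 12)/2 = 79.
Check: 67 · 79 = 5293.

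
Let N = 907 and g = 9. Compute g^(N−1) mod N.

1

9^1 ≡ 9 (mod 907)
9^2 ≡ 9^2 = 81 ≡ 81 (mod 907)
9^4 ≡ 81^2 = 6561 ≡ 212 (mod 907)
9^8 ≡ 212^2 = 44944 ≡ 501 (mod 907)
9^16 ≡ 501^2 = 251001 ≡ 669 (mod 907)
9^32 ≡ 669^2 = 447561 ≡ 410 (mod 907)
9^64 ≡ 410^2 = 168100 ≡ 305 (mod 907)
9^128 ≡ 305^2 = 93025 ≡ 511 (mod 907)
9^256 ≡ 511^2 = 261121 ≡ 812 (mod 907)
9^512 ≡ 812^2 = 659344 ≡ 862 (mod 907)
906 = 512 + 256 + 128 + 8 + 2 in binary powers of 2.
So 9^906 ≡ 862 · 812 · 511 · 501 · 81 ≡ 1 (mod 907).
Since the result is 1, base 9 gives no evidence that 907 is composite.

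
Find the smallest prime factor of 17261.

41

17261 is odd.
Digit sum 17, not divisible by 3.
Ends in 1: not divisible by 5.
7: 17261 = 7·2465 + 6
11: 17261 = 11·1569 + 2
13: 17261 = 13·1327 + 10
17: 17261 = 17·1015 + 6
19: 17261 = 19·908 + 9
23: 17261 = 23·750 + 11
29: 17261 = 29·595 + 6
31: 17261 = 31·556 + 25
37: 17261 = 37·466 + 19
41: 17261 = 41·421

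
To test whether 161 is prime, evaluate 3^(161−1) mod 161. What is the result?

3^1 ≡ 3 (mod 161)
3^2 ≡ 3^2 = 9 ≡ 9 (mod 161)
3^4 ≡ 9^2 = 81 ≡ 81 (mod 161)
3^8 ≡ 81^2 = 6561 ≡ 121 (mod 161)
3^16 ≡ 121^2 = 14641 ≡ 151 (mod 161)
3^32 ≡ 151^2 = 22801 ≡ 100 (mod 161)
3^64 ≡ 100^2 = 10000 ≡ 18 (mod 161)
3^128 ≡ 18^2 = 324 ≡ 2 (mod 161)
160 = 128 + 32 in binary powers of 2.
So 3^160 ≡ 2 · 100 ≡ 39 (mod 161).
Since 39 ≠ 1, base 3 is a Fermat witness: 161 is composite.

39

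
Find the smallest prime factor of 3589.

37

3589 is odd.
Digit sum 25, not divisible by 3.
Ends in 9: not divisible by 5.
7: 3589 = 7·512 + 5
11: 3589 = 11·326 + 3
13: 3589 = 13·276 + 1
17: 3589 = 17·211 + 2
19: 3589 = 19·188 + 17
23: 3589 = 23·156 + 1
29: 3589 = 29·123 + 22
31: 3589 = 31·115 + 24
37: 3589 = 37·97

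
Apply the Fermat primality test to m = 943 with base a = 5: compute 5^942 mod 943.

558

5^1 ≡ 5 (mod 943)
5^2 ≡ 5^2 = 25 ≡ 25 (mod 943)
5^4 ≡ 25^2 = 625 ≡ 625 (mod 943)
5^8 ≡ 625^2 = 390625 ≡ 223 (mod 943)
5^16 ≡ 223^2 = 49729 ≡ 693 (mod 943)
5^32 ≡ 693^2 = 480249 ≡ 262 (mod 943)
5^64 ≡ 262^2 = 68644 ≡ 748 (mod 943)
5^128 ≡ 748^2 = 559504 ≡ 305 (mod 943)
5^256 ≡ 305^2 = 93025 ≡ 611 (mod 943)
5^512 ≡ 611^2 = 373321 ≡ 836 (mod 943)
942 = 512 + 256 + 128 + 32 + 8 + 4 + 2 in binary powers of 2.
So 5^942 ≡ 836 · 611 · 305 · 262 · 223 · 625 · 25 ≡ 558 (mod 943).
Since 558 ≠ 1, base 5 is a Fermat witness: 943 is composite.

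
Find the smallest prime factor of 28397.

28397 is odd.
Digit sum 29, not divisible by 3.
Ends in 7: not divisible by 5.
7: 28397 = 7·4056 + 5
11: 28397 = 11·2581 + 6
13: 28397 = 13·2184 + 5
17: 28397 = 17·1670 + 7
19: 28397 = 19·1494 + 11
23: 28397 = 23·1234 + 15
29: 28397 = 29·979 + 6
31: 28397 = 31·916 + 1
37: 28397 = 37·767 + 18
41: 28397 = 41·692 + 25
43: 28397 = 43·660 + 17
47: 28397 = 47·604 + 9
53: 28397 = 53·535 + 42
59: 28397 = 59·481 + 18
61: 28397 = 61·465 + 32
67: 28397 = 67·423 + 56
71: 28397 = 71·399 + 68
73: 28397 = 73·389

73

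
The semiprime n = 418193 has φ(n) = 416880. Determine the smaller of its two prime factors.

541

φ(n) = (p−1)(q−1) = n − (p+q) + 1, so p + q = 418193 − 416880 + 1 = 1314.
p and q are the roots of t² − 1314t + 418193 = 0.
Discriminant: 1314² − 4·418193 = 1726596 − 1672772 = 53824; √53824 = 232.
q = (1314 − 232)/2 = 541, p = (1314 + 232)/2 = 773.
Check: 541 · 773 = 418193.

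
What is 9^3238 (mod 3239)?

9^1 ≡ 9 (mod 3239)
9^2 ≡ 9^2 = 81 ≡ 81 (mod 3239)
9^4 ≡ 81^2 = 6561 ≡ 83 (mod 3239)
9^8 ≡ 83^2 = 6889 ≡ 411 (mod 3239)
9^16 ≡ 411^2 = 168921 ≡ 493 (mod 3239)
9^32 ≡ 493^2 = 243049 ≡ 124 (mod 3239)
9^64 ≡ 124^2 = 15376 ≡ 2420 (mod 3239)
9^128 ≡ 2420^2 = 5856400 ≡ 288 (mod 3239)
9^256 ≡ 288^2 = 82944 ≡ 1969 (mod 3239)
9^512 ≡ 1969^2 = 3876961 ≡ 3117 (mod 3239)
9^1024 ≡ 3117^2 = 9715689 ≡ 1928 (mod 3239)
9^2048 ≡ 1928^2 = 3717184 ≡ 2051 (mod 3239)
3238 = 2048 + 1024 + 128 + 32 + 4 + 2 in binary powers of 2.
So 9^3238 ≡ 2051 · 1928 · 288 · 124 · 83 · 81 ≡ 1352 (mod 3239).
Since 1352 ≠ 1, base 9 is a Fermat witness: 3239 is composite.

1352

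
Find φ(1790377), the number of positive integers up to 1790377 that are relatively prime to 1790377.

Factor: 1790377 = 79 · 131 · 173.
φ(1790377) = (79−1) · (131−1) · (173−1) = 78 · 130 · 172 = 1744080.

1744080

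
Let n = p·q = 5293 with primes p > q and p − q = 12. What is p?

Since p = q + 12, we have 5293 = q(q + 12), so q² + 12q − 5293 = 0.
Discriminant: 12² + 4·5293 = 144 + 21172 = 21316; √21316 = 146.
q = (−12 + 146)/2 = 67, and p = q + 12 = 79.
Check: 67 · 79 = 5293.

79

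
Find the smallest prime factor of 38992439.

73

38992439 is odd.
Digit sum 47, not divisible by 3.
Ends in 9: not divisible by 5.
7: 38992439 = 7·5570348 + 3
11: 38992439 = 11·3544767 + 2
13: 38992439 = 13·2999418 + 5
17: 38992439 = 17·2293672 + 15
19: 38992439 = 19·2052233 + 12
23: 38992439 = 23·1695323 + 10
29: 38992439 = 29·1344566 + 25
31: 38992439 = 31·1257820 + 19
37: 38992439 = 37·1053849 + 26
41: 38992439 = 41·951035 + 4
43: 38992439 = 43·906800 + 39
47: 38992439 = 47·829626 + 17
53: 38992439 = 53·735706 + 21
59: 38992439 = 59·660888 + 47
61: 38992439 = 61·639220 + 19
67: 38992439 = 67·581976 + 47
71: 38992439 = 71·549189 + 20
73: 38992439 = 73·534143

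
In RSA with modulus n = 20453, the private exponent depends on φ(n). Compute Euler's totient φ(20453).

20160

Factor: 20453 = 113 · 181.
φ(20453) = (113−1) · (181−1) = 112 · 180 = 20160.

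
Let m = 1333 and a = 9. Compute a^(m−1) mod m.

9^1 ≡ 9 (mod 1333)
9^2 ≡ 9^2 = 81 ≡ 81 (mod 1333)
9^4 ≡ 81^2 = 6561 ≡ 1229 (mod 1333)
9^8 ≡ 1229^2 = 1510441 ≡ 152 (mod 1333)
9^16 ≡ 152^2 = 23104 ≡ 443 (mod 1333)
9^32 ≡ 443^2 = 196249 ≡ 298 (mod 1333)
9^64 ≡ 298^2 = 88804 ≡ 826 (mod 1333)
9^128 ≡ 826^2 = 682276 ≡ 1113 (mod 1333)
9^256 ≡ 1113^2 = 1238769 ≡ 412 (mod 1333)
9^512 ≡ 412^2 = 169744 ≡ 453 (mod 1333)
9^1024 ≡ 453^2 = 205209 ≡ 1260 (mod 1333)
1332 = 1024 + 256 + 32 + 16 + 4 in binary powers of 2.
So 9^1332 ≡ 1260 · 412 · 298 · 443 · 1229 ≡ 250 (mod 1333).
Since 250 ≠ 1, base 9 is a Fermat witness: 1333 is composite.

250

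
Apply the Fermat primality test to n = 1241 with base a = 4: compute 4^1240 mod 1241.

324

4^1 ≡ 4 (mod 1241)
4^2 ≡ 4^2 = 16 ≡ 16 (mod 1241)
4^4 ≡ 16^2 = 256 ≡ 256 (mod 1241)
4^8 ≡ 256^2 = 65536 ≡ 1004 (mod 1241)
4^16 ≡ 1004^2 = 1008016 ≡ 324 (mod 1241)
4^32 ≡ 324^2 = 104976 ≡ 732 (mod 1241)
4^64 ≡ 732^2 = 535824 ≡ 953 (mod 1241)
4^128 ≡ 953^2 = 908209 ≡ 1038 (mod 1241)
4^256 ≡ 1038^2 = 1077444 ≡ 256 (mod 1241)
4^512 ≡ 256^2 = 65536 ≡ 1004 (mod 1241)
4^1024 ≡ 1004^2 = 1008016 ≡ 324 (mod 1241)
1240 = 1024 + 128 + 64 + 16 + 8 in binary powers of 2.
So 4^1240 ≡ 324 · 1038 · 953 · 324 · 1004 ≡ 324 (mod 1241).
Since 324 ≠ 1, base 4 is a Fermat witness: 1241 is composite.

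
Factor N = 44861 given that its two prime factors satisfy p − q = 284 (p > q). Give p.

397

Since p = q + 284, we have 44861 = q(q + 284), so q² + 284q − 44861 = 0.
Discriminant: 284² + 4·44861 = 80656 + 179444 = 260100; √260100 = 510.
q = (−284 + 510)/2 = 113, and p = q + 284 = 397.
Check: 113 · 397 = 44861.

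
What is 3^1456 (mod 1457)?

307

3^1 ≡ 3 (mod 1457)
3^2 ≡ 3^2 = 9 ≡ 9 (mod 1457)
3^4 ≡ 9^2 = 81 ≡ 81 (mod 1457)
3^8 ≡ 81^2 = 6561 ≡ 733 (mod 1457)
3^16 ≡ 733^2 = 537289 ≡ 1113 (mod 1457)
3^32 ≡ 1113^2 = 1238769 ≡ 319 (mod 1457)
3^64 ≡ 319^2 = 101761 ≡ 1228 (mod 1457)
3^128 ≡ 1228^2 = 1507984 ≡ 1446 (mod 1457)
3^256 ≡ 1446^2 = 2090916 ≡ 121 (mod 1457)
3^512 ≡ 121^2 = 14641 ≡ 71 (mod 1457)
3^1024 ≡ 71^2 = 5041 ≡ 670 (mod 1457)
1456 = 1024 + 256 + 128 + 32 + 16 in binary powers of 2.
So 3^1456 ≡ 670 · 121 · 1446 · 319 · 1113 ≡ 307 (mod 1457).
Since 307 ≠ 1, base 3 is a Fermat witness: 1457 is composite.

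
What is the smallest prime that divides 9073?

43

9073 is odd.
Digit sum 19, not divisible by 3.
Ends in 3: not divisible by 5.
7: 9073 = 7·1296 + 1
11: 9073 = 11·824 + 9
13: 9073 = 13·697 + 12
17: 9073 = 17·533 + 12
19: 9073 = 19·477 + 10
23: 9073 = 23·394 + 11
29: 9073 = 29·312 + 25
31: 9073 = 31·292 + 21
37: 9073 = 37·245 + 8
41: 9073 = 41·221 + 12
43: 9073 = 43·211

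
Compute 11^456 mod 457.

11^1 ≡ 11 (mod 457)
11^2 ≡ 11^2 = 121 ≡ 121 (mod 457)
11^4 ≡ 121^2 = 14641 ≡ 17 (mod 457)
11^8 ≡ 17^2 = 289 ≡ 289 (mod 457)
11^16 ≡ 289^2 = 83521 ≡ 347 (mod 457)
11^32 ≡ 347^2 = 120409 ≡ 218 (mod 457)
11^64 ≡ 218^2 = 47524 ≡ 453 (mod 457)
11^128 ≡ 453^2 = 205209 ≡ 16 (mod 457)
11^256 ≡ 16^2 = 256 ≡ 256 (mod 457)
456 = 256 + 128 + 64 + 8 in binary powers of 2.
So 11^456 ≡ 256 · 16 · 453 · 289 ≡ 1 (mod 457).
Since the result is 1, base 11 gives no evidence that 457 is composite.

1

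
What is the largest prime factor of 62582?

83

62582 = 2 · 31291
31291 = 13 · 2407
2407 = 29 · 83
83 is prime.
So 62582 = 2 · 13 · 29 · 83; the largest prime factor is 83.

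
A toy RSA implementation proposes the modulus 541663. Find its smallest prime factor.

541663 is odd.
Digit sum 25, not divisible by 3.
Ends in 3: not divisible by 5.
7: 541663 = 7·77380 + 3
11: 541663 = 11·49242 + 1
13: 541663 = 13·41666 + 5
17: 541663 = 17·31862 + 9
19: 541663 = 19·28508 + 11
23: 541663 = 23·23550 + 13
29: 541663 = 29·18678 + 1
31: 541663 = 31·17473

31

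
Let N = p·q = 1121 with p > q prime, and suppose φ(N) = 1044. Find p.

φ(n) = (p−1)(q−1) = n − (p+q) + 1, so p + q = 1121 − 1044 + 1 = 78.
p and q are the roots of t² − 78t + 1121 = 0.
Discriminant: 78² − 4·1121 = 6084 − 4484 = 1600; √1600 = 40.
q = (78 − 40)/2 = 19, p = (78 + 40)/2 = 59.
Check: 19 · 59 = 1121.

59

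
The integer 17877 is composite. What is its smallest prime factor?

17877 is odd.
Digit sum 30, divisible by 3.

3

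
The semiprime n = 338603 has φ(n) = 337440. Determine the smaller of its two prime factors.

571

φ(n) = (p−1)(q−1) = n − (p+q) + 1, so p + q = 338603 − 337440 + 1 = 1164.
p and q are the roots of t² − 1164t + 338603 = 0.
Discriminant: 1164² − 4·338603 = 1354896 − 1354412 = 484; √484 = 22.
q = (1164 − 22)/2 = 571, p = (1164 + 22)/2 = 593.
Check: 571 · 593 = 338603.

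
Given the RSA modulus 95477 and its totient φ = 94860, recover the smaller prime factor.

307

φ(n) = (p−1)(q−1) = n − (p+q) + 1, so p + q = 95477 − 94860 + 1 = 618.
p and q are the roots of t² − 618t + 95477 = 0.
Discriminant: 618² − 4·95477 = 381924 − 381908 = 16; √16 = 4.
q = (618 − 4)/2 = 307, p = (618 + 4)/2 = 311.
Check: 307 · 311 = 95477.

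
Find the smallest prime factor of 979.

11

979 is odd.
Digit sum 25, not divisible by 3.
Ends in 9: not divisible by 5.
7: 979 = 7·139 + 6
11: 979 = 11·89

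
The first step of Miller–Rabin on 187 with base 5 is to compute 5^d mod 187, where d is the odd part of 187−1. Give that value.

187 − 1 = 186 = 2^1 · 93, so d = 93.
5^1 ≡ 5 (mod 187)
5^2 ≡ 5^2 = 25 ≡ 25 (mod 187)
5^4 ≡ 25^2 = 625 ≡ 64 (mod 187)
5^8 ≡ 64^2 = 4096 ≡ 169 (mod 187)
5^16 ≡ 169^2 = 28561 ≡ 137 (mod 187)
5^32 ≡ 137^2 = 18769 ≡ 69 (mod 187)
5^64 ≡ 69^2 = 4761 ≡ 86 (mod 187)
93 = 64 + 16 + 8 + 4 + 1 in binary powers of 2.
So 5^93 ≡ 86 · 137 · 169 · 64 · 5 ≡ 37 (mod 187).
Squaring chain: 37; never reaches −1, so base 5 is a Miller–Rabin witness that 187 is composite.

37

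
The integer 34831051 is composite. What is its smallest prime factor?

34831051 is odd.
Digit sum 25, not divisible by 3.
Ends in 1: not divisible by 5.
7: 34831051 = 7·4975864 + 3
11: 34831051 = 11·3166459 + 2
13: 34831051 = 13·2679311 + 8
17: 34831051 = 17·2048885 + 6
19: 34831051 = 19·1833213 + 4
23: 34831051 = 23·1514393 + 12
29: 34831051 = 29·1201070 + 21
31: 34831051 = 31·1123582 + 9
37: 34831051 = 37·941379 + 28
41: 34831051 = 41·849537 + 34
43: 34831051 = 43·810024 + 19
47: 34831051 = 47·741086 + 9
53: 34831051 = 53·657189 + 34
59: 34831051 = 59·590356 + 47
61: 34831051 = 61·571000 + 51
67: 34831051 = 67·519866 + 29
71: 34831051 = 71·490578 + 13
73: 34831051 = 73·477137 + 50
79: 34831051 = 79·440899 + 30
83: 34831051 = 83·419651 + 18
89: 34831051 = 89·391360 + 11
97: 34831051 = 97·359083

97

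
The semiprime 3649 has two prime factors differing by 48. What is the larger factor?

89

Since p = q + 48, we have 3649 = q(q + 48), so q² + 48q − 3649 = 0.
Discriminant: 48² + 4·3649 = 2304 + 14596 = 16900; √16900 = 130.
q = (−48 + 130)/2 = 41, and p = q + 48 = 89.
Check: 41 · 89 = 3649.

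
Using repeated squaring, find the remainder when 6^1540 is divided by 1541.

1243

6^1 ≡ 6 (mod 1541)
6^2 ≡ 6^2 = 36 ≡ 36 (mod 1541)
6^4 ≡ 36^2 = 1296 ≡ 1296 (mod 1541)
6^8 ≡ 1296^2 = 1679616 ≡ 1467 (mod 1541)
6^16 ≡ 1467^2 = 2152089 ≡ 853 (mod 1541)
6^32 ≡ 853^2 = 727609 ≡ 257 (mod 1541)
6^64 ≡ 257^2 = 66049 ≡ 1327 (mod 1541)
6^128 ≡ 1327^2 = 1760929 ≡ 1107 (mod 1541)
6^256 ≡ 1107^2 = 1225449 ≡ 354 (mod 1541)
6^512 ≡ 354^2 = 125316 ≡ 495 (mod 1541)
6^1024 ≡ 495^2 = 245025 ≡ 6 (mod 1541)
1540 = 1024 + 512 + 4 in binary powers of 2.
So 6^1540 ≡ 6 · 495 · 1296 ≡ 1243 (mod 1541).
Since 1243 ≠ 1, base 6 is a Fermat witness: 1541 is composite.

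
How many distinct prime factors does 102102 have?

102102 = 2 · 51051
51051 = 3 · 17017
17017 = 7 · 2431
2431 = 11 · 221
221 = 13 · 17
102102 = 2 · 3 · 7 · 11 · 13 · 17, which has 6 distinct prime factors.

6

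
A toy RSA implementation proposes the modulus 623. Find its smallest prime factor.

623 is odd.
Digit sum 11, not divisible by 3.
Ends in 3: not divisible by 5.
7: 623 = 7·89

7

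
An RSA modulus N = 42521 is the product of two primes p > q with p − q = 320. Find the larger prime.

421

Since p = q + 320, we have 42521 = q(q + 320), so q² + 320q − 42521 = 0.
Discriminant: 320² + 4·42521 = 102400 + 170084 = 272484; √272484 = 522.
q = (−320 + 522)/2 = 101, and p = q + 320 = 421.
Check: 101 · 421 = 42521.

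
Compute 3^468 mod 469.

3^1 ≡ 3 (mod 469)
3^2 ≡ 3^2 = 9 ≡ 9 (mod 469)
3^4 ≡ 9^2 = 81 ≡ 81 (mod 469)
3^8 ≡ 81^2 = 6561 ≡ 464 (mod 469)
3^16 ≡ 464^2 = 215296 ≡ 25 (mod 469)
3^32 ≡ 25^2 = 625 ≡ 156 (mod 469)
3^64 ≡ 156^2 = 24336 ≡ 417 (mod 469)
3^128 ≡ 417^2 = 173889 ≡ 359 (mod 469)
3^256 ≡ 359^2 = 128881 ≡ 375 (mod 469)
468 = 256 + 128 + 64 + 16 + 4 in binary powers of 2.
So 3^468 ≡ 375 · 359 · 417 · 25 · 81 ≡ 260 (mod 469).
Since 260 ≠ 1, base 3 is a Fermat witness: 469 is composite.

260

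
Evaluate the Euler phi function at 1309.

960

Factor: 1309 = 7 · 11 · 17.
φ(1309) = (7−1) · (11−1) · (17−1) = 6 · 10 · 16 = 960.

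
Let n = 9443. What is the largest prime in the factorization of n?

71

9443 = 7 · 1349
1349 = 19 · 71
71 is prime.
So 9443 = 7 · 19 · 71; the largest prime factor is 71.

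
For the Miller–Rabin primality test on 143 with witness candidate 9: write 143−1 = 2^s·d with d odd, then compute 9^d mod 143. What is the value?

143 − 1 = 142 = 2^1 · 71, so d = 71.
9^1 ≡ 9 (mod 143)
9^2 ≡ 9^2 = 81 ≡ 81 (mod 143)
9^4 ≡ 81^2 = 6561 ≡ 126 (mod 143)
9^8 ≡ 126^2 = 15876 ≡ 3 (mod 143)
9^16 ≡ 3^2 = 9 ≡ 9 (mod 143)
9^32 ≡ 9^2 = 81 ≡ 81 (mod 143)
9^64 ≡ 81^2 = 6561 ≡ 126 (mod 143)
71 = 64 + 4 + 2 + 1 in binary powers of 2.
So 9^71 ≡ 126 · 126 · 81 · 9 ≡ 42 (mod 143).
Squaring chain: 42; never reaches −1, so base 9 is a Miller–Rabin witness that 143 is composite.

42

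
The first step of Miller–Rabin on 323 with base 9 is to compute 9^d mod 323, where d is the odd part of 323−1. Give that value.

264

323 − 1 = 322 = 2^1 · 161, so d = 161.
9^1 ≡ 9 (mod 323)
9^2 ≡ 9^2 = 81 ≡ 81 (mod 323)
9^4 ≡ 81^2 = 6561 ≡ 101 (mod 323)
9^8 ≡ 101^2 = 10201 ≡ 188 (mod 323)
9^16 ≡ 188^2 = 35344 ≡ 137 (mod 323)
9^32 ≡ 137^2 = 18769 ≡ 35 (mod 323)
9^64 ≡ 35^2 = 1225 ≡ 256 (mod 323)
9^128 ≡ 256^2 = 65536 ≡ 290 (mod 323)
161 = 128 + 32 + 1 in binary powers of 2.
So 9^161 ≡ 290 · 35 · 9 ≡ 264 (mod 323).
Squaring chain: 264; never reaches −1, so base 9 is a Miller–Rabin witness that 323 is composite.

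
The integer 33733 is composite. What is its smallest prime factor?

7

33733 is odd.
Digit sum 19, not divisible by 3.
Ends in 3: not divisible by 5.
7: 33733 = 7·4819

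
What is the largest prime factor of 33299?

33299 = 7 · 4757
4757 = 67 · 71
71 is prime.
So 33299 = 7 · 67 · 71; the largest prime factor is 71.

71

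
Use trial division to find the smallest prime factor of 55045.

5

55045 is odd.
Digit sum 19, not divisible by 3.
Ends in 5: divisible by 5.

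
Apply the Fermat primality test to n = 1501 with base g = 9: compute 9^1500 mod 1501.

9^1 ≡ 9 (mod 1501)
9^2 ≡ 9^2 = 81 ≡ 81 (mod 1501)
9^4 ≡ 81^2 = 6561 ≡ 557 (mod 1501)
9^8 ≡ 557^2 = 310249 ≡ 1043 (mod 1501)
9^16 ≡ 1043^2 = 1087849 ≡ 1125 (mod 1501)
9^32 ≡ 1125^2 = 1265625 ≡ 282 (mod 1501)
9^64 ≡ 282^2 = 79524 ≡ 1472 (mod 1501)
9^128 ≡ 1472^2 = 2166784 ≡ 841 (mod 1501)
9^256 ≡ 841^2 = 707281 ≡ 310 (mod 1501)
9^512 ≡ 310^2 = 96100 ≡ 36 (mod 1501)
9^1024 ≡ 36^2 = 1296 ≡ 1296 (mod 1501)
1500 = 1024 + 256 + 128 + 64 + 16 + 8 + 4 in binary powers of 2.
So 9^1500 ≡ 1296 · 310 · 841 · 1472 · 1125 · 1043 · 557 ≡ 828 (mod 1501).
Since 828 ≠ 1, base 9 is a Fermat witness: 1501 is composite.

828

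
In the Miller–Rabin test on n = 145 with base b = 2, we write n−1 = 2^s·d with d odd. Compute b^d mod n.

145 − 1 = 144 = 2^4 · 9, so d = 9.
2^1 ≡ 2 (mod 145)
2^2 ≡ 2^2 = 4 ≡ 4 (mod 145)
2^4 ≡ 4^2 = 16 ≡ 16 (mod 145)
2^8 ≡ 16^2 = 256 ≡ 111 (mod 145)
9 = 8 + 1 in binary powers of 2.
So 2^9 ≡ 111 · 2 ≡ 77 (mod 145).
Squaring chain: 77 → 129 → 111 → 141; never reaches −1, so base 2 is a Miller–Rabin witness that 145 is composite.

77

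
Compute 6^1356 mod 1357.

1090

6^1 ≡ 6 (mod 1357)
6^2 ≡ 6^2 = 36 ≡ 36 (mod 1357)
6^4 ≡ 36^2 = 1296 ≡ 1296 (mod 1357)
6^8 ≡ 1296^2 = 1679616 ≡ 1007 (mod 1357)
6^16 ≡ 1007^2 = 1014049 ≡ 370 (mod 1357)
6^32 ≡ 370^2 = 136900 ≡ 1200 (mod 1357)
6^64 ≡ 1200^2 = 1440000 ≡ 223 (mod 1357)
6^128 ≡ 223^2 = 49729 ≡ 877 (mod 1357)
6^256 ≡ 877^2 = 769129 ≡ 1067 (mod 1357)
6^512 ≡ 1067^2 = 1138489 ≡ 1323 (mod 1357)
6^1024 ≡ 1323^2 = 1750329 ≡ 1156 (mod 1357)
1356 = 1024 + 256 + 64 + 8 + 4 in binary powers of 2.
So 6^1356 ≡ 1156 · 1067 · 223 · 1007 · 1296 ≡ 1090 (mod 1357).
Since 1090 ≠ 1, base 6 is a Fermat witness: 1357 is composite.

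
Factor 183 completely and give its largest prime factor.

61

183 = 3 · 61
61 is prime.
So 183 = 3 · 61; the largest prime factor is 61.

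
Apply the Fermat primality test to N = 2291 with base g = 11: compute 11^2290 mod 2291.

11^1 ≡ 11 (mod 2291)
11^2 ≡ 11^2 = 121 ≡ 121 (mod 2291)
11^4 ≡ 121^2 = 14641 ≡ 895 (mod 2291)
11^8 ≡ 895^2 = 801025 ≡ 1466 (mod 2291)
11^16 ≡ 1466^2 = 2149156 ≡ 198 (mod 2291)
11^32 ≡ 198^2 = 39204 ≡ 257 (mod 2291)
11^64 ≡ 257^2 = 66049 ≡ 1901 (mod 2291)
11^128 ≡ 1901^2 = 3613801 ≡ 894 (mod 2291)
11^256 ≡ 894^2 = 799236 ≡ 1968 (mod 2291)
11^512 ≡ 1968^2 = 3873024 ≡ 1234 (mod 2291)
11^1024 ≡ 1234^2 = 1522756 ≡ 1532 (mod 2291)
11^2048 ≡ 1532^2 = 2347024 ≡ 1040 (mod 2291)
2290 = 2048 + 128 + 64 + 32 + 16 + 2 in binary powers of 2.
So 11^2290 ≡ 1040 · 894 · 1901 · 257 · 198 · 121 ≡ 651 (mod 2291).
Since 651 ≠ 1, base 11 is a Fermat witness: 2291 is composite.

651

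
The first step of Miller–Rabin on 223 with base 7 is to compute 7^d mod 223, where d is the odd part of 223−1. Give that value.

1

223 − 1 = 222 = 2^1 · 111, so d = 111.
7^1 ≡ 7 (mod 223)
7^2 ≡ 7^2 = 49 ≡ 49 (mod 223)
7^4 ≡ 49^2 = 2401 ≡ 171 (mod 223)
7^8 ≡ 171^2 = 29241 ≡ 28 (mod 223)
7^16 ≡ 28^2 = 784 ≡ 115 (mod 223)
7^32 ≡ 115^2 = 13225 ≡ 68 (mod 223)
7^64 ≡ 68^2 = 4624 ≡ 164 (mod 223)
111 = 64 + 32 + 8 + 4 + 2 + 1 in binary powers of 2.
So 7^111 ≡ 164 · 68 · 28 · 171 · 49 · 7 ≡ 1 (mod 223).
Since 7^d ≡ 1 (mod 223), base 7 does not prove 223 composite.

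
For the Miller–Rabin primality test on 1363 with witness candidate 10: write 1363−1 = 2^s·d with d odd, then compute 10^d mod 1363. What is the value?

1265

1363 − 1 = 1362 = 2^1 · 681, so d = 681.
10^1 ≡ 10 (mod 1363)
10^2 ≡ 10^2 = 100 ≡ 100 (mod 1363)
10^4 ≡ 100^2 = 10000 ≡ 459 (mod 1363)
10^8 ≡ 459^2 = 210681 ≡ 779 (mod 1363)
10^16 ≡ 779^2 = 606841 ≡ 306 (mod 1363)
10^32 ≡ 306^2 = 93636 ≡ 952 (mod 1363)
10^64 ≡ 952^2 = 906304 ≡ 1272 (mod 1363)
10^128 ≡ 1272^2 = 1617984 ≡ 103 (mod 1363)
10^256 ≡ 103^2 = 10609 ≡ 1068 (mod 1363)
10^512 ≡ 1068^2 = 1140624 ≡ 1156 (mod 1363)
681 = 512 + 128 + 32 + 8 + 1 in binary powers of 2.
So 10^681 ≡ 1156 · 103 · 952 · 779 · 10 ≡ 1265 (mod 1363).
Squaring chain: 1265; never reaches −1, so base 10 is a Miller–Rabin witness that 1363 is composite.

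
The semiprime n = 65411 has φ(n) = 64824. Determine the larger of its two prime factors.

φ(n) = (p−1)(q−1) = n − (p+q) + 1, so p + q = 65411 − 64824 + 1 = 588.
p and q are the roots of t² − 588t + 65411 = 0.
Discriminant: 588² − 4·65411 = 345744 − 261644 = 84100; √84100 = 290.
q = (588 − 290)/2 = 149, p = (588 + 290)/2 = 439.
Check: 149 · 439 = 65411.

439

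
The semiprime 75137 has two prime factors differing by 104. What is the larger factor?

Since p = q + 104, we have 75137 = q(q + 104), so q² + 104q − 75137 = 0.
Discriminant: 104² + 4·75137 = 10816 + 300548 = 311364; √311364 = 558.
q = (−104 + 558)/2 = 227, and p = q + 104 = 331.
Check: 227 · 331 = 75137.

331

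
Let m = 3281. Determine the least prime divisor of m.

3281 is odd.
Digit sum 14, not divisible by 3.
Ends in 1: not divisible by 5.
7: 3281 = 7·468 + 5
11: 3281 = 11·298 + 3
13: 3281 = 13·252 + 5
17: 3281 = 17·193

17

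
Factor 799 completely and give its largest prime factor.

47

799 = 17 · 47
47 is prime.
So 799 = 17 · 47; the largest prime factor is 47.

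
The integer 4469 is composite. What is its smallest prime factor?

41

4469 is odd.
Digit sum 23, not divisible by 3.
Ends in 9: not divisible by 5.
7: 4469 = 7·638 + 3
11: 4469 = 11·406 + 3
13: 4469 = 13·343 + 10
17: 4469 = 17·262 + 15
19: 4469 = 19·235 + 4
23: 4469 = 23·194 + 7
29: 4469 = 29·154 + 3
31: 4469 = 31·144 + 5
37: 4469 = 37·120 + 29
41: 4469 = 41·109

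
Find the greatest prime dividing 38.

38 = 2 · 19
19 is prime.
So 38 = 2 · 19; the largest prime factor is 19.

19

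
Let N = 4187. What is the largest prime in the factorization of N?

79

4187 = 53 · 79
79 is prime.
So 4187 = 53 · 79; the largest prime factor is 79.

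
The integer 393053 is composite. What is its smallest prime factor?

393053 is odd.
Digit sum 23, not divisible by 3.
Ends in 3: not divisible by 5.
7: 393053 = 7·56150 + 3
11: 393053 = 11·35732 + 1
13: 393053 = 13·30234 + 11
17: 393053 = 17·23120 + 13
19: 393053 = 19·20687

19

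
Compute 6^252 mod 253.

234

6^1 ≡ 6 (mod 253)
6^2 ≡ 6^2 = 36 ≡ 36 (mod 253)
6^4 ≡ 36^2 = 1296 ≡ 31 (mod 253)
6^8 ≡ 31^2 = 961 ≡ 202 (mod 253)
6^16 ≡ 202^2 = 40804 ≡ 71 (mod 253)
6^32 ≡ 71^2 = 5041 ≡ 234 (mod 253)
6^64 ≡ 234^2 = 54756 ≡ 108 (mod 253)
6^128 ≡ 108^2 = 11664 ≡ 26 (mod 253)
252 = 128 + 64 + 32 + 16 + 8 + 4 in binary powers of 2.
So 6^252 ≡ 26 · 108 · 234 · 71 · 202 · 31 ≡ 234 (mod 253).
Since 234 ≠ 1, base 6 is a Fermat witness: 253 is composite.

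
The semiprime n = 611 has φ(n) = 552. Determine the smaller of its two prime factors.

φ(n) = (p−1)(q−1) = n − (p+q) + 1, so p + q = 611 − 552 + 1 = 60.
p and q are the roots of t² − 60t + 611 = 0.
Discriminant: 60² − 4·611 = 3600 − 2444 = 1156; √1156 = 34.
q = (60 − 34)/2 = 13, p = (60 + 34)/2 = 47.
Check: 13 · 47 = 611.

13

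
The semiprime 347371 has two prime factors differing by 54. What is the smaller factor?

563

Since p = q + 54, we have 347371 = q(q + 54), so q² + 54q − 347371 = 0.
Discriminant: 54² + 4·347371 = 2916 + 1389484 = 1392400; √1392400 = 1180.
q = (−54 + 1180)/2 = 563, and p = q + 54 = 617.
Check: 563 · 617 = 347371.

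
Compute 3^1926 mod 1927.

237

3^1 ≡ 3 (mod 1927)
3^2 ≡ 3^2 = 9 ≡ 9 (mod 1927)
3^4 ≡ 9^2 = 81 ≡ 81 (mod 1927)
3^8 ≡ 81^2 = 6561 ≡ 780 (mod 1927)
3^16 ≡ 780^2 = 608400 ≡ 1395 (mod 1927)
3^32 ≡ 1395^2 = 1946025 ≡ 1682 (mod 1927)
3^64 ≡ 1682^2 = 2829124 ≡ 288 (mod 1927)
3^128 ≡ 288^2 = 82944 ≡ 83 (mod 1927)
3^256 ≡ 83^2 = 6889 ≡ 1108 (mod 1927)
3^512 ≡ 1108^2 = 1227664 ≡ 165 (mod 1927)
3^1024 ≡ 165^2 = 27225 ≡ 247 (mod 1927)
1926 = 1024 + 512 + 256 + 128 + 4 + 2 in binary powers of 2.
So 3^1926 ≡ 247 · 165 · 1108 · 83 · 81 · 9 ≡ 237 (mod 1927).
Since 237 ≠ 1, base 3 is a Fermat witness: 1927 is composite.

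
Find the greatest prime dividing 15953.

15953 = 7 · 2279
2279 = 43 · 53
53 is prime.
So 15953 = 7 · 43 · 53; the largest prime factor is 53.

53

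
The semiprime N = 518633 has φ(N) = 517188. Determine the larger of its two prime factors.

φ(n) = (p−1)(q−1) = n − (p+q) + 1, so p + q = 518633 − 517188 + 1 = 1446.
p and q are the roots of t² − 1446t + 518633 = 0.
Discriminant: 1446² − 4·518633 = 2090916 − 2074532 = 16384; √16384 = 128.
q = (1446 − 128)/2 = 659, p = (1446 + 128)/2 = 787.
Check: 659 · 787 = 518633.

787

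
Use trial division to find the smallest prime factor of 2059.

29

2059 is odd.
Digit sum 16, not divisible by 3.
Ends in 9: not divisible by 5.
7: 2059 = 7·294 + 1
11: 2059 = 11·187 + 2
13: 2059 = 13·158 + 5
17: 2059 = 17·121 + 2
19: 2059 = 19·108 + 7
23: 2059 = 23·89 + 12
29: 2059 = 29·71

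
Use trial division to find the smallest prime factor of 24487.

47

24487 is odd.
Digit sum 25, not divisible by 3.
Ends in 7: not divisible by 5.
7: 24487 = 7·3498 + 1
11: 24487 = 11·2226 + 1
13: 24487 = 13·1883 + 8
17: 24487 = 17·1440 + 7
19: 24487 = 19·1288 + 15
23: 24487 = 23·1064 + 15
29: 24487 = 29·844 + 11
31: 24487 = 31·789 + 28
37: 24487 = 37·661 + 30
41: 24487 = 41·597 + 10
43: 24487 = 43·569 + 20
47: 24487 = 47·521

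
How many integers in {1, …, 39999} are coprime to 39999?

Factor: 39999 = 3 · 67 · 199.
φ(39999) = (3−1) · (67−1) · (199−1) = 2 · 66 · 198 = 26136.

26136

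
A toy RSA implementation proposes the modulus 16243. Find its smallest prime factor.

37

16243 is odd.
Digit sum 16, not divisible by 3.
Ends in 3: not divisible by 5.
7: 16243 = 7·2320 + 3
11: 16243 = 11·1476 + 7
13: 16243 = 13·1249 + 6
17: 16243 = 17·955 + 8
19: 16243 = 19·854 + 17
23: 16243 = 23·706 + 5
29: 16243 = 29·560 + 3
31: 16243 = 31·523 + 30
37: 16243 = 37·439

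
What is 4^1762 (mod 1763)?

508

4^1 ≡ 4 (mod 1763)
4^2 ≡ 4^2 = 16 ≡ 16 (mod 1763)
4^4 ≡ 16^2 = 256 ≡ 256 (mod 1763)
4^8 ≡ 256^2 = 65536 ≡ 305 (mod 1763)
4^16 ≡ 305^2 = 93025 ≡ 1349 (mod 1763)
4^32 ≡ 1349^2 = 1819801 ≡ 385 (mod 1763)
4^64 ≡ 385^2 = 148225 ≡ 133 (mod 1763)
4^128 ≡ 133^2 = 17689 ≡ 59 (mod 1763)
4^256 ≡ 59^2 = 3481 ≡ 1718 (mod 1763)
4^512 ≡ 1718^2 = 2951524 ≡ 262 (mod 1763)
4^1024 ≡ 262^2 = 68644 ≡ 1650 (mod 1763)
1762 = 1024 + 512 + 128 + 64 + 32 + 2 in binary powers of 2.
So 4^1762 ≡ 1650 · 262 · 59 · 133 · 385 · 16 ≡ 508 (mod 1763).
Since 508 ≠ 1, base 4 is a Fermat witness: 1763 is composite.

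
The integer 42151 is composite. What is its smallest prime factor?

42151 is odd.
Digit sum 13, not divisible by 3.
Ends in 1: not divisible by 5.
7: 42151 = 7·6021 + 4
11: 42151 = 11·3831 + 10
13: 42151 = 13·3242 + 5
17: 42151 = 17·2479 + 8
19: 42151 = 19·2218 + 9
23: 42151 = 23·1832 + 15
29: 42151 = 29·1453 + 14
31: 42151 = 31·1359 + 22
37: 42151 = 37·1139 + 8
41: 42151 = 41·1028 + 3
43: 42151 = 43·980 + 11
47: 42151 = 47·896 + 39
53: 42151 = 53·795 + 16
59: 42151 = 59·714 + 25
61: 42151 = 61·691

61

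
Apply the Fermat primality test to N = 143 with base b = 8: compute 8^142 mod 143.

8^1 ≡ 8 (mod 143)
8^2 ≡ 8^2 = 64 ≡ 64 (mod 143)
8^4 ≡ 64^2 = 4096 ≡ 92 (mod 143)
8^8 ≡ 92^2 = 8464 ≡ 27 (mod 143)
8^16 ≡ 27^2 = 729 ≡ 14 (mod 143)
8^32 ≡ 14^2 = 196 ≡ 53 (mod 143)
8^64 ≡ 53^2 = 2809 ≡ 92 (mod 143)
8^128 ≡ 92^2 = 8464 ≡ 27 (mod 143)
142 = 128 + 8 + 4 + 2 in binary powers of 2.
So 8^142 ≡ 27 · 27 · 92 · 64 ≡ 64 (mod 143).
Since 64 ≠ 1, base 8 is a Fermat witness: 143 is composite.

64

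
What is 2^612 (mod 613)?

1

2^1 ≡ 2 (mod 613)
2^2 ≡ 2^2 = 4 ≡ 4 (mod 613)
2^4 ≡ 4^2 = 16 ≡ 16 (mod 613)
2^8 ≡ 16^2 = 256 ≡ 256 (mod 613)
2^16 ≡ 256^2 = 65536 ≡ 558 (mod 613)
2^32 ≡ 558^2 = 311364 ≡ 573 (mod 613)
2^64 ≡ 573^2 = 328329 ≡ 374 (mod 613)
2^128 ≡ 374^2 = 139876 ≡ 112 (mod 613)
2^256 ≡ 112^2 = 12544 ≡ 284 (mod 613)
2^512 ≡ 284^2 = 80656 ≡ 353 (mod 613)
612 = 512 + 64 + 32 + 4 in binary powers of 2.
So 2^612 ≡ 353 · 374 · 573 · 16 ≡ 1 (mod 613).
Since the result is 1, base 2 gives no evidence that 613 is composite.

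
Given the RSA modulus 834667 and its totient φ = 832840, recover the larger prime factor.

φ(n) = (p−1)(q−1) = n − (p+q) + 1, so p + q = 834667 − 832840 + 1 = 1828.
p and q are the roots of t² − 1828t + 834667 = 0.
Discriminant: 1828² − 4·834667 = 3341584 − 3338668 = 2916; √2916 = 54.
q = (1828 − 54)/2 = 887, p = (1828 + 54)/2 = 941.
Check: 887 · 941 = 834667.

941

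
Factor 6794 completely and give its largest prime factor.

79

6794 = 2 · 3397
3397 = 43 · 79
79 is prime.
So 6794 = 2 · 43 · 79; the largest prime factor is 79.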